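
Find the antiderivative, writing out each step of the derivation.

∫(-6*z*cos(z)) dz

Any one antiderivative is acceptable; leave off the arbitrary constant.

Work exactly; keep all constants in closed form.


Step 1. Integrate ∫(-6*z*cos(z)) dz by parts with u = z, dv = (-6*cos(z)) dz, so v = -6*sin(z): now -6*z*sin(z) + ∫(6*sin(z)) dz.
Step 2. Evaluate the standard form: now -6*z*sin(z) - 6*cos(z).
Answer: -6*z*sin(z) - 6*cos(z).


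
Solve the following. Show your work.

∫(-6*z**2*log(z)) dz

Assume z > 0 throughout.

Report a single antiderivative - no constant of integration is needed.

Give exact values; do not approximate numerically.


Step 1. Integrate ∫(-6*z**2*log(z)) dz by parts with u = log(z), dv = (-6*z**2) dz, so v = -2*z**3 [assuming z > 0]: now -2*z**3*log(z) + ∫(2*z**2) dz.
Step 2. Evaluate the standard form: now -2*z**3*log(z) + 2*z**3/3.
Answer: -2*z**3*log(z) + 2*z**3/3.


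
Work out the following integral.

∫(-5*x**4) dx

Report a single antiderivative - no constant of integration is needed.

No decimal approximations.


Answer: -x**5.


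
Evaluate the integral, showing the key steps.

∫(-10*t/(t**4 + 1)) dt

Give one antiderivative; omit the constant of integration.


Step 1. Substitute u = t**2, turning ∫(-10*t/(t**4 + 1)) dt into ∫(-5/(u**2 + 1)) du: now ∫(-5/(u**2 + 1)) du.
Step 2. Evaluate the standard form: now -5*atan(u).
Step 3. Substitute back u = t**2: now -5*atan(t**2).
Answer: -5*atan(t**2).


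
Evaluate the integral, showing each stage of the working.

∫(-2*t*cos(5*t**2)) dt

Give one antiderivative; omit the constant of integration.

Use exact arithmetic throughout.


Step 1. Substitute u = t**2, turning ∫(-2*t*cos(5*t**2)) dt into ∫(-cos(5*u)) du: now ∫(-cos(5*u)) du.
Step 2. Evaluate the standard form: now -sin(5*u)/5.
Step 3. Substitute back u = t**2: now -sin(5*t**2)/5.
Answer: -sin(5*t**2)/5.


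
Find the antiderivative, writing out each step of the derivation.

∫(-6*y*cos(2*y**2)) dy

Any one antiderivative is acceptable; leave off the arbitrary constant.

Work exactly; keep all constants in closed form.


Step 1. Substitute u = y**2, turning ∫(-6*y*cos(2*y**2)) dy into ∫(-3*cos(2*u)) du: now ∫(-3*cos(2*u)) du.
Step 2. Evaluate the standard form: now -3*sin(2*u)/2.
Step 3. Substitute back u = y**2: now -3*sin(2*y**2)/2.
Answer: -3*sin(2*y**2)/2.


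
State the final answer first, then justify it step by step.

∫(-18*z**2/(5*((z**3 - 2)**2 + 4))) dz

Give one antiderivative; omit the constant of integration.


The answer is -3*atan(z**3/2 - 1)/5.
Step 1. Substitute u = z**3 - 2, turning ∫(-18*z**2/(5*((z**3 - 2)**2 + 4))) dz into ∫(-6/(5*(u**2 + 4))) du: now ∫(-6/(5*(u**2 + 4))) du.
Step 2. Evaluate the standard form: now -3*atan(u/2)/5.
Step 3. Substitute back u = z**3 - 2: now -3*atan(z**3/2 - 1)/5.
Answer: -3*atan(z**3/2 - 1)/5.


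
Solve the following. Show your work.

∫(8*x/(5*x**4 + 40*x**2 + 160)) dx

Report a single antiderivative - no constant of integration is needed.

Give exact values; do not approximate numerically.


Step 1. Substitute u = x**2 + 4, turning ∫(8*x/(5*x**4 + 40*x**2 + 160)) dx into ∫(4/(5*(u**2 + 16))) du: now ∫(4/(5*(u**2 + 16))) du.
Step 2. Evaluate the standard form: now atan(u/4)/5.
Step 3. Substitute back u = x**2 + 4: now atan(x**2/4 + 1)/5.
Answer: atan(x**2/4 + 1)/5.


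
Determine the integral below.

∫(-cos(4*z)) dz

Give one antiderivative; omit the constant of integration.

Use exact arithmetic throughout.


Answer: -sin(4*z)/4.


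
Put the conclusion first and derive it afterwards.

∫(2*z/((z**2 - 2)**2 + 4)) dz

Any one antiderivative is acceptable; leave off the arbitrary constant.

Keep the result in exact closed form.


The answer is atan(z**2/2 - 1)/2.
Step 1. Substitute u = z**2 - 2, turning ∫(2*z/((z**2 - 2)**2 + 4)) dz into ∫(1/(u**2 + 4)) du: now ∫(1/(u**2 + 4)) du.
Step 2. Evaluate the standard form: now atan(u/2)/2.
Step 3. Substitute back u = z**2 - 2: now atan(z**2/2 - 1)/2.
Answer: atan(z**2/2 - 1)/2.


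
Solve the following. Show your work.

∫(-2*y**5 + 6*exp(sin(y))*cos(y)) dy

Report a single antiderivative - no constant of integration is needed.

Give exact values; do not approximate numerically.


Step 1. Rewrite: now ∫(-2*y**5) dy + ∫(6*exp(sin(y))*cos(y)) dy.
Step 2. Evaluate the standard form: now -y**6/3 + ∫(6*exp(sin(y))*cos(y)) dy.
Step 3. Substitute u = sin(y), turning ∫(6*exp(sin(y))*cos(y)) dy into ∫(6*exp(u)) du: now -y**6/3 + ∫(6*exp(u)) du.
Step 4. Evaluate the standard form: now -y**6/3 + 6*exp(u).
Step 5. Substitute back u = sin(y): now -y**6/3 + 6*exp(sin(y)).
Answer: -y**6/3 + 6*exp(sin(y)).


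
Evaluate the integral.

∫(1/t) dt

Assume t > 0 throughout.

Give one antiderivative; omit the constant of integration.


Answer: log(t).


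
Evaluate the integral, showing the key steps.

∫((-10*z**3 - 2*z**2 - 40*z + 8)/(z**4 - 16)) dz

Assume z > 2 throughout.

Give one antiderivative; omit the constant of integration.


Step 1. Decompose ∫((-10*z**3 - 2*z**2 - 40*z + 8)/(z**4 - 16)) dz by partial fractions, (-10*z**3 - 2*z**2 - 40*z + 8)/(z**4 - 16) = -2/(z**2 + 4) - 5/(z + 2) - 5/(z - 2): now ∫(-5/(z - 2)) dz + ∫(-5/(z + 2)) dz + ∫(-2/(z**2 + 4)) dz.
Step 2. Evaluate the standard form [assuming z > -2]: now -5*log(z + 2) + ∫(-5/(z - 2)) dz + ∫(-2/(z**2 + 4)) dz.
Step 3. Evaluate the standard form [assuming z > 2]: now -5*log(z - 2) - 5*log(z + 2) + ∫(-2/(z**2 + 4)) dz.
Step 4. Evaluate the standard form: now -5*log(z - 2) - 5*log(z + 2) - atan(z/2).
Answer: -5*log(z - 2) - 5*log(z + 2) - atan(z/2).


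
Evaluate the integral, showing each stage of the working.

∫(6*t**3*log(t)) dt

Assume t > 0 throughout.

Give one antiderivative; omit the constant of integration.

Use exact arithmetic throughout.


Step 1. Integrate ∫(6*t**3*log(t)) dt by parts with u = log(t), dv = (6*t**3) dt, so v = 3*t**4/2 [assuming t > 0]: now 3*t**4*log(t)/2 + ∫(-3*t**3/2) dt.
Step 2. Evaluate the standard form: now 3*t**4*log(t)/2 - 3*t**4/8.
Answer: 3*t**4*log(t)/2 - 3*t**4/8.


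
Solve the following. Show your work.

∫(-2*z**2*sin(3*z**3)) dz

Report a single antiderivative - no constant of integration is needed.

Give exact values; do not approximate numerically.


Step 1. Substitute u = z**3, turning ∫(-2*z**2*sin(3*z**3)) dz into ∫(-2*sin(3*u)/3) du: now ∫(-2*sin(3*u)/3) du.
Step 2. Evaluate the standard form: now 2*cos(3*u)/9.
Step 3. Substitute back u = z**3: now 2*cos(3*z**3)/9.
Answer: 2*cos(3*z**3)/9.


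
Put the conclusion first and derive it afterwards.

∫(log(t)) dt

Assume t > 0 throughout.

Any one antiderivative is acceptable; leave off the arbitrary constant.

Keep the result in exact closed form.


The answer is t*log(t) - t.
Step 1. Integrate ∫(log(t)) dt by parts with u = log(t), dv = (1) dt, so v = t [assuming t > 0]: now t*log(t) + ∫(-1) dt.
Step 2. Evaluate the standard form: now t*log(t) - t.
Answer: t*log(t) - t.


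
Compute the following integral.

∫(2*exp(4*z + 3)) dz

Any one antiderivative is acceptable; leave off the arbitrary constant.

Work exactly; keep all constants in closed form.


Answer: exp(4*z + 3)/2.


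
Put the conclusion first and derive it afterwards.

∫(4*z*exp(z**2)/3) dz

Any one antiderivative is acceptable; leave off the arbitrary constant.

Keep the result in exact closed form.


The answer is 2*exp(z**2)/3.
Step 1. Substitute u = z**2, turning ∫(4*z*exp(z**2)/3) dz into ∫(2*exp(u)/3) du: now ∫(2*exp(u)/3) du.
Step 2. Evaluate the standard form: now 2*exp(u)/3.
Step 3. Substitute back u = z**2: now 2*exp(z**2)/3.
Answer: 2*exp(z**2)/3.


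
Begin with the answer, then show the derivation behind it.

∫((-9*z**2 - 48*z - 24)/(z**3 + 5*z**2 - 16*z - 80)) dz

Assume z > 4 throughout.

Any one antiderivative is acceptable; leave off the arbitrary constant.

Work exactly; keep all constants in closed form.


The answer is -5*log(z - 4) - 3*log(z + 4) - log(z + 5).
Step 1. Decompose ∫((-9*z**2 - 48*z - 24)/(z**3 + 5*z**2 - 16*z - 80)) dz by partial fractions, (-9*z**2 - 48*z - 24)/(z**3 + 5*z**2 - 16*z - 80) = -1/(z + 5) - 3/(z + 4) - 5/(z - 4): now ∫(-5/(z - 4)) dz + ∫(-3/(z + 4)) dz + ∫(-1/(z + 5)) dz.
Step 2. Evaluate the standard form [assuming z > -5]: now -log(z + 5) + ∫(-5/(z - 4)) dz + ∫(-3/(z + 4)) dz.
Step 3. Evaluate the standard form [assuming z > -4]: now -3*log(z + 4) - log(z + 5) + ∫(-5/(z - 4)) dz.
Step 4. Evaluate the standard form [assuming z > 4]: now -5*log(z - 4) - 3*log(z + 4) - log(z + 5).
Answer: -5*log(z - 4) - 3*log(z + 4) - log(z + 5).


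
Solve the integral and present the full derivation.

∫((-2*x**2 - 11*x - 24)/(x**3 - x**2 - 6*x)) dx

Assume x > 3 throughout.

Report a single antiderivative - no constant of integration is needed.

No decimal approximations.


Step 1. Decompose ∫((-2*x**2 - 11*x - 24)/(x**3 - x**2 - 6*x)) dx by partial fractions, (-2*x**2 - 11*x - 24)/(x**3 - x**2 - 6*x) = -1/(x + 2) - 5/(x - 3) + 4/x: now ∫(4/x) dx + ∫(-5/(x - 3)) dx + ∫(-1/(x + 2)) dx.
Step 2. Evaluate the standard form [assuming x > -2]: now -log(x + 2) + ∫(4/x) dx + ∫(-5/(x - 3)) dx.
Step 3. Evaluate the standard form [assuming x > 0]: now 4*log(x) - log(x + 2) + ∫(-5/(x - 3)) dx.
Step 4. Evaluate the standard form [assuming x > 3]: now 4*log(x) - 5*log(x - 3) - log(x + 2).
Answer: 4*log(x) - 5*log(x - 3) - log(x + 2).


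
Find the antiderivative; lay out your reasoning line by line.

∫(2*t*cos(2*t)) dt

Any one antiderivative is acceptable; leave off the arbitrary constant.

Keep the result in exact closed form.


Step 1. Integrate ∫(2*t*cos(2*t)) dt by parts with u = t, dv = (2*cos(2*t)) dt, so v = sin(2*t): now t*sin(2*t) + ∫(-sin(2*t)) dt.
Step 2. Evaluate the standard form: now t*sin(2*t) + cos(2*t)/2.
Answer: t*sin(2*t) + cos(2*t)/2.


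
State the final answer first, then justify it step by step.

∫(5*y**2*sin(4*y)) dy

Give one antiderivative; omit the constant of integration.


The answer is -5*y**2*cos(4*y)/4 + 5*y*sin(4*y)/8 + 5*cos(4*y)/32.
Step 1. Integrate ∫(5*y**2*sin(4*y)) dy by parts with u = y**2, dv = (5*sin(4*y)) dy, so v = -5*cos(4*y)/4: now -5*y**2*cos(4*y)/4 + ∫(5*y*cos(4*y)/2) dy.
Step 2. Integrate ∫(5*y*cos(4*y)/2) dy by parts with u = y, dv = (5*cos(4*y)/2) dy, so v = 5*sin(4*y)/8: now -5*y**2*cos(4*y)/4 + 5*y*sin(4*y)/8 + ∫(-5*sin(4*y)/8) dy.
Step 3. Evaluate the standard form: now -5*y**2*cos(4*y)/4 + 5*y*sin(4*y)/8 + 5*cos(4*y)/32.
Answer: -5*y**2*cos(4*y)/4 + 5*y*sin(4*y)/8 + 5*cos(4*y)/32.


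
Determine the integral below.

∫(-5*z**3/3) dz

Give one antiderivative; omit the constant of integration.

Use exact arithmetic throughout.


Answer: -5*z**4/12.


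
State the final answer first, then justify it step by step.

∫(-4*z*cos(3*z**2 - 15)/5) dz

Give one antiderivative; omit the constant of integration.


The answer is -2*sin(3*z**2 - 15)/15.
Step 1. Substitute u = z**2 - 5, turning ∫(-4*z*cos(3*z**2 - 15)/5) dz into ∫(-2*cos(3*u)/5) du: now ∫(-2*cos(3*u)/5) du.
Step 2. Evaluate the standard form: now -2*sin(3*u)/15.
Step 3. Substitute back u = z**2 - 5: now -2*sin(3*z**2 - 15)/15.
Answer: -2*sin(3*z**2 - 15)/15.


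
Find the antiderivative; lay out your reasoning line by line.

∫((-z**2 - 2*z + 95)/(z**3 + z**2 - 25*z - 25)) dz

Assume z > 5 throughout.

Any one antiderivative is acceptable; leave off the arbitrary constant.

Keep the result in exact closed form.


Step 1. Decompose ∫((-z**2 - 2*z + 95)/(z**3 + z**2 - 25*z - 25)) dz by partial fractions, (-z**2 - 2*z + 95)/(z**3 + z**2 - 25*z - 25) = 2/(z + 5) - 4/(z + 1) + 1/(z - 5): now ∫(1/(z - 5)) dz + ∫(-4/(z + 1)) dz + ∫(2/(z + 5)) dz.
Step 2. Evaluate the standard form [assuming z > 5]: now log(z - 5) + ∫(-4/(z + 1)) dz + ∫(2/(z + 5)) dz.
Step 3. Evaluate the standard form [assuming z > -5]: now log(z - 5) + 2*log(z + 5) + ∫(-4/(z + 1)) dz.
Step 4. Evaluate the standard form [assuming z > -1]: now log(z - 5) - 4*log(z + 1) + 2*log(z + 5).
Answer: log(z - 5) - 4*log(z + 1) + 2*log(z + 5).


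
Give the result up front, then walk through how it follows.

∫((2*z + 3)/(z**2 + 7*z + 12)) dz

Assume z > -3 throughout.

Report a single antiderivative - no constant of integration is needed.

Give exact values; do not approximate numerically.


The answer is -3*log(z + 3) + 5*log(z + 4).
Step 1. Decompose ∫((2*z + 3)/(z**2 + 7*z + 12)) dz by partial fractions, (2*z + 3)/(z**2 + 7*z + 12) = 5/(z + 4) - 3/(z + 3): now ∫(-3/(z + 3)) dz + ∫(5/(z + 4)) dz.
Step 2. Evaluate the standard form [assuming z > -3]: now -3*log(z + 3) + ∫(5/(z + 4)) dz.
Step 3. Evaluate the standard form [assuming z > -4]: now -3*log(z + 3) + 5*log(z + 4).
Answer: -3*log(z + 3) + 5*log(z + 4).


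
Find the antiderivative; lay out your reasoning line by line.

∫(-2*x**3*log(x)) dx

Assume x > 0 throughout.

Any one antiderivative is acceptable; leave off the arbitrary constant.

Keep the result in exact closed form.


Step 1. Integrate ∫(-2*x**3*log(x)) dx by parts with u = log(x), dv = (-2*x**3) dx, so v = -x**4/2 [assuming x > 0]: now -x**4*log(x)/2 + ∫(x**3/2) dx.
Step 2. Evaluate the standard form: now -x**4*log(x)/2 + x**4/8.
Answer: -x**4*log(x)/2 + x**4/8.


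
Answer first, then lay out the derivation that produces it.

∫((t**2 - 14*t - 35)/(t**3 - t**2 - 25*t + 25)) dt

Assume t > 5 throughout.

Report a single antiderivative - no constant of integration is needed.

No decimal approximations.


The answer is -2*log(t - 5) + 2*log(t - 1) + log(t + 5).
Step 1. Decompose ∫((t**2 - 14*t - 35)/(t**3 - t**2 - 25*t + 25)) dt by partial fractions, (t**2 - 14*t - 35)/(t**3 - t**2 - 25*t + 25) = 1/(t + 5) + 2/(t - 1) - 2/(t - 5): now ∫(-2/(t - 5)) dt + ∫(2/(t - 1)) dt + ∫(1/(t + 5)) dt.
Step 2. Evaluate the standard form [assuming t > 1]: now 2*log(t - 1) + ∫(-2/(t - 5)) dt + ∫(1/(t + 5)) dt.
Step 3. Evaluate the standard form [assuming t > -5]: now 2*log(t - 1) + log(t + 5) + ∫(-2/(t - 5)) dt.
Step 4. Evaluate the standard form [assuming t > 5]: now -2*log(t - 5) + 2*log(t - 1) + log(t + 5).
Answer: -2*log(t - 5) + 2*log(t - 1) + log(t + 5).


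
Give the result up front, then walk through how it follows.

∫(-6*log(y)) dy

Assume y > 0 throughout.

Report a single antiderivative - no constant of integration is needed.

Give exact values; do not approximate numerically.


The answer is -6*y*log(y) + 6*y.
Step 1. Integrate ∫(-6*log(y)) dy by parts with u = log(y), dv = (-6) dy, so v = -6*y [assuming y > 0]: now -6*y*log(y) + ∫(6) dy.
Step 2. Evaluate the standard form: now -6*y*log(y) + 6*y.
Answer: -6*y*log(y) + 6*y.


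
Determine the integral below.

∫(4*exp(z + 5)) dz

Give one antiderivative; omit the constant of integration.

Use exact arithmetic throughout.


Answer: 4*exp(z + 5).


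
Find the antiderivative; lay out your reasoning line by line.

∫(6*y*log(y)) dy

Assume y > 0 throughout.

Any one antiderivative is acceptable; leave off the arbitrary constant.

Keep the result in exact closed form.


Step 1. Integrate ∫(6*y*log(y)) dy by parts with u = log(y), dv = (6*y) dy, so v = 3*y**2 [assuming y > 0]: now 3*y**2*log(y) + ∫(-3*y) dy.
Step 2. Evaluate the standard form: now 3*y**2*log(y) - 3*y**2/2.
Answer: 3*y**2*log(y) - 3*y**2/2.


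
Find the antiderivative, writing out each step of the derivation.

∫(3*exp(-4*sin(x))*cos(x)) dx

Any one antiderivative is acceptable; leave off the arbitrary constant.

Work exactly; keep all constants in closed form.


Step 1. Substitute u = sin(x), turning ∫(3*exp(-4*sin(x))*cos(x)) dx into ∫(3*exp(-4*u)) du: now ∫(3*exp(-4*u)) du.
Step 2. Evaluate the standard form: now -3*exp(-4*u)/4.
Step 3. Substitute back u = sin(x): now -3*exp(-4*sin(x))/4.
Answer: -3*exp(-4*sin(x))/4.


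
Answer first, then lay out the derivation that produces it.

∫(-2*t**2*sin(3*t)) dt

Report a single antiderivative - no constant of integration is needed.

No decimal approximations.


The answer is 2*t**2*cos(3*t)/3 - 4*t*sin(3*t)/9 - 4*cos(3*t)/27.
Step 1. Integrate ∫(-2*t**2*sin(3*t)) dt by parts with u = t**2, dv = (-2*sin(3*t)) dt, so v = 2*cos(3*t)/3: now 2*t**2*cos(3*t)/3 + ∫(-4*t*cos(3*t)/3) dt.
Step 2. Integrate ∫(-4*t*cos(3*t)/3) dt by parts with u = t, dv = (-4*cos(3*t)/3) dt, so v = -4*sin(3*t)/9: now 2*t**2*cos(3*t)/3 - 4*t*sin(3*t)/9 + ∫(4*sin(3*t)/9) dt.
Step 3. Evaluate the standard form: now 2*t**2*cos(3*t)/3 - 4*t*sin(3*t)/9 - 4*cos(3*t)/27.
Answer: 2*t**2*cos(3*t)/3 - 4*t*sin(3*t)/9 - 4*cos(3*t)/27.


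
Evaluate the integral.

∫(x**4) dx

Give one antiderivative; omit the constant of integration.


Answer: x**5/5.


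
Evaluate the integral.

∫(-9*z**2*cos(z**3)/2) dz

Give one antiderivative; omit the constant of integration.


Answer: -3*sin(z**3)/2.


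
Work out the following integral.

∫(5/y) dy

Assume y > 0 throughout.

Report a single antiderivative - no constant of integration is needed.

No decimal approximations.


Answer: 5*log(y).


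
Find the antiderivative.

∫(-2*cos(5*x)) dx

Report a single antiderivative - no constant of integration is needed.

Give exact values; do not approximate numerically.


Answer: -2*sin(5*x)/5.


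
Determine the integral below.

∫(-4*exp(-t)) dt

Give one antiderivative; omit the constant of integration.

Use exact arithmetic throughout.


Answer: 4*exp(-t).


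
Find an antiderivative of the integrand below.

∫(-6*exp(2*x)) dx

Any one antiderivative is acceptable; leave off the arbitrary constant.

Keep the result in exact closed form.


Answer: -3*exp(2*x).


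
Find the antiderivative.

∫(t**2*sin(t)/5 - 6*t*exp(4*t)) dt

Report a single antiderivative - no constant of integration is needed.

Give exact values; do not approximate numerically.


Answer: -t**2*cos(t)/5 - 3*t*exp(4*t)/2 + 2*t*sin(t)/5 + 3*exp(4*t)/8 + 2*cos(t)/5.


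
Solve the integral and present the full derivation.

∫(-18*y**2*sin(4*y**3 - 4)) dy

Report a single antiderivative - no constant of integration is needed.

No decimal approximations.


Step 1. Substitute u = y**3 - 1, turning ∫(-18*y**2*sin(4*y**3 - 4)) dy into ∫(-6*sin(4*u)) du: now ∫(-6*sin(4*u)) du.
Step 2. Evaluate the standard form: now 3*cos(4*u)/2.
Step 3. Substitute back u = y**3 - 1: now 3*cos(4*y**3 - 4)/2.
Answer: 3*cos(4*y**3 - 4)/2.


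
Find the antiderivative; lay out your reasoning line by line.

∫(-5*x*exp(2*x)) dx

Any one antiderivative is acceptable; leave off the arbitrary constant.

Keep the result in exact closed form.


Step 1. Integrate ∫(-5*x*exp(2*x)) dx by parts with u = x, dv = (-5*exp(2*x)) dx, so v = -5*exp(2*x)/2: now -5*x*exp(2*x)/2 + ∫(5*exp(2*x)/2) dx.
Step 2. Evaluate the standard form: now -5*x*exp(2*x)/2 + 5*exp(2*x)/4.
Answer: -5*x*exp(2*x)/2 + 5*exp(2*x)/4.


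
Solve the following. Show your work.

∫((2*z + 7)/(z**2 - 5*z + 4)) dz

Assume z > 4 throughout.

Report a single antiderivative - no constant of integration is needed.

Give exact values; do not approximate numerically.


Step 1. Decompose ∫((2*z + 7)/(z**2 - 5*z + 4)) dz by partial fractions, (2*z + 7)/(z**2 - 5*z + 4) = -3/(z - 1) + 5/(z - 4): now ∫(5/(z - 4)) dz + ∫(-3/(z - 1)) dz.
Step 2. Evaluate the standard form [assuming z > 4]: now 5*log(z - 4) + ∫(-3/(z - 1)) dz.
Step 3. Evaluate the standard form [assuming z > 1]: now 5*log(z - 4) - 3*log(z - 1).
Answer: 5*log(z - 4) - 3*log(z - 1).


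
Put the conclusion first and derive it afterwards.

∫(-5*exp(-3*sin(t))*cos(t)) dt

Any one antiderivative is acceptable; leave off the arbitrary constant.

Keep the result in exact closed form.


The answer is 5*exp(-3*sin(t))/3.
Step 1. Substitute u = sin(t), turning ∫(-5*exp(-3*sin(t))*cos(t)) dt into ∫(-5*exp(-3*u)) du: now ∫(-5*exp(-3*u)) du.
Step 2. Evaluate the standard form: now 5*exp(-3*u)/3.
Step 3. Substitute back u = sin(t): now 5*exp(-3*sin(t))/3.
Answer: 5*exp(-3*sin(t))/3.


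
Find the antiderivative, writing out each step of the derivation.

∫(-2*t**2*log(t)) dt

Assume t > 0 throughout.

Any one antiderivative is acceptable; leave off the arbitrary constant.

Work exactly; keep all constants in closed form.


Step 1. Integrate ∫(-2*t**2*log(t)) dt by parts with u = log(t), dv = (-2*t**2) dt, so v = -2*t**3/3 [assuming t > 0]: now -2*t**3*log(t)/3 + ∫(2*t**2/3) dt.
Step 2. Evaluate the standard form: now -2*t**3*log(t)/3 + 2*t**3/9.
Answer: -2*t**3*log(t)/3 + 2*t**3/9.


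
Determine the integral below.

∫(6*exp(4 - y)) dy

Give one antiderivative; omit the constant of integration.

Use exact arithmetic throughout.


Answer: -6*exp(4 - y).


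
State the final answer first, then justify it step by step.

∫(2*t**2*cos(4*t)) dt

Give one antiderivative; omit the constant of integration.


The answer is t**2*sin(4*t)/2 + t*cos(4*t)/4 - sin(4*t)/16.
Step 1. Integrate ∫(2*t**2*cos(4*t)) dt by parts with u = t**2, dv = (2*cos(4*t)) dt, so v = sin(4*t)/2: now t**2*sin(4*t)/2 + ∫(-t*sin(4*t)) dt.
Step 2. Integrate ∫(-t*sin(4*t)) dt by parts with u = t, dv = (-sin(4*t)) dt, so v = cos(4*t)/4: now t**2*sin(4*t)/2 + t*cos(4*t)/4 + ∫(-cos(4*t)/4) dt.
Step 3. Evaluate the standard form: now t**2*sin(4*t)/2 + t*cos(4*t)/4 - sin(4*t)/16.
Answer: t**2*sin(4*t)/2 + t*cos(4*t)/4 - sin(4*t)/16.


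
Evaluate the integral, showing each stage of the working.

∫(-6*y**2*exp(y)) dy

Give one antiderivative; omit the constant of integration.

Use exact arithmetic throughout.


Step 1. Integrate ∫(-6*y**2*exp(y)) dy by parts with u = y**2, dv = (-6*exp(y)) dy, so v = -6*exp(y): now -6*y**2*exp(y) + ∫(12*y*exp(y)) dy.
Step 2. Integrate ∫(12*y*exp(y)) dy by parts with u = y, dv = (12*exp(y)) dy, so v = 12*exp(y): now -6*y**2*exp(y) + 12*y*exp(y) + ∫(-12*exp(y)) dy.
Step 3. Evaluate the standard form: now -6*y**2*exp(y) + 12*y*exp(y) - 12*exp(y).
Answer: -6*y**2*exp(y) + 12*y*exp(y) - 12*exp(y).


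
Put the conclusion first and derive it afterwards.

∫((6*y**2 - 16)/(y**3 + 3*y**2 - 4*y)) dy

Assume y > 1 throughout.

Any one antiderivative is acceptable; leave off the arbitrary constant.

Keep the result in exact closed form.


The answer is 4*log(y) - 2*log(y - 1) + 4*log(y + 4).
Step 1. Decompose ∫((6*y**2 - 16)/(y**3 + 3*y**2 - 4*y)) dy by partial fractions, (6*y**2 - 16)/(y**3 + 3*y**2 - 4*y) = 4/(y + 4) - 2/(y - 1) + 4/y: now ∫(4/y) dy + ∫(-2/(y - 1)) dy + ∫(4/(y + 4)) dy.
Step 2. Evaluate the standard form [assuming y > -4]: now 4*log(y + 4) + ∫(4/y) dy + ∫(-2/(y - 1)) dy.
Step 3. Evaluate the standard form [assuming y > 0]: now 4*log(y) + 4*log(y + 4) + ∫(-2/(y - 1)) dy.
Step 4. Evaluate the standard form [assuming y > 1]: now 4*log(y) - 2*log(y - 1) + 4*log(y + 4).
Answer: 4*log(y) - 2*log(y - 1) + 4*log(y + 4).


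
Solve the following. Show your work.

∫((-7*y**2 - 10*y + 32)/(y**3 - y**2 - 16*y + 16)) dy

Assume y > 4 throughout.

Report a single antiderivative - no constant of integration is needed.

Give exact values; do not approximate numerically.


Step 1. Decompose ∫((-7*y**2 - 10*y + 32)/(y**3 - y**2 - 16*y + 16)) dy by partial fractions, (-7*y**2 - 10*y + 32)/(y**3 - y**2 - 16*y + 16) = -1/(y + 4) - 1/(y - 1) - 5/(y - 4): now ∫(-5/(y - 4)) dy + ∫(-1/(y - 1)) dy + ∫(-1/(y + 4)) dy.
Step 2. Evaluate the standard form [assuming y > 1]: now -log(y - 1) + ∫(-5/(y - 4)) dy + ∫(-1/(y + 4)) dy.
Step 3. Evaluate the standard form [assuming y > -4]: now -log(y - 1) - log(y + 4) + ∫(-5/(y - 4)) dy.
Step 4. Evaluate the standard form [assuming y > 4]: now -5*log(y - 4) - log(y - 1) - log(y + 4).
Answer: -5*log(y - 4) - log(y - 1) - log(y + 4).


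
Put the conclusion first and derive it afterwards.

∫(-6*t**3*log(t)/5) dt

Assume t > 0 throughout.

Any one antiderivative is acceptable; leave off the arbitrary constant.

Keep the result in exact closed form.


The answer is -3*t**4*log(t)/10 + 3*t**4/40.
Step 1. Integrate ∫(-6*t**3*log(t)/5) dt by parts with u = log(t), dv = (-6*t**3/5) dt, so v = -3*t**4/10 [assuming t > 0]: now -3*t**4*log(t)/10 + ∫(3*t**3/10) dt.
Step 2. Evaluate the standard form: now -3*t**4*log(t)/10 + 3*t**4/40.
Answer: -3*t**4*log(t)/10 + 3*t**4/40.


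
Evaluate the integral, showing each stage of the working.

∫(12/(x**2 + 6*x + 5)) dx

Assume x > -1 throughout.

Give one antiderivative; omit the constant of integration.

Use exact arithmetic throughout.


Step 1. Decompose ∫(12/(x**2 + 6*x + 5)) dx by partial fractions, 12/(x**2 + 6*x + 5) = -3/(x + 5) + 3/(x + 1): now ∫(3/(x + 1)) dx + ∫(-3/(x + 5)) dx.
Step 2. Evaluate the standard form [assuming x > -5]: now -3*log(x + 5) + ∫(3/(x + 1)) dx.
Step 3. Evaluate the standard form [assuming x > -1]: now 3*log(x + 1) - 3*log(x + 5).
Answer: 3*log(x + 1) - 3*log(x + 5).


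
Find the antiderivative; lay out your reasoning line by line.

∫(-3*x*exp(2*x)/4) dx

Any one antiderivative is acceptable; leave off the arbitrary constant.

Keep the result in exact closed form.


Step 1. Integrate ∫(-3*x*exp(2*x)/4) dx by parts with u = x, dv = (-3*exp(2*x)/4) dx, so v = -3*exp(2*x)/8: now -3*x*exp(2*x)/8 + ∫(3*exp(2*x)/8) dx.
Step 2. Evaluate the standard form: now -3*x*exp(2*x)/8 + 3*exp(2*x)/16.
Answer: -3*x*exp(2*x)/8 + 3*exp(2*x)/16.


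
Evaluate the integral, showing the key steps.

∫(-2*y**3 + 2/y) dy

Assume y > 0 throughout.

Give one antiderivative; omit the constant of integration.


Step 1. Rewrite: now ∫(2/y) dy + ∫(-2*y**3) dy.
Step 2. Evaluate the standard form: now -y**4/2 + ∫(2/y) dy.
Step 3. Evaluate the standard form [assuming y > 0]: now -y**4/2 + 2*log(y).
Answer: -y**4/2 + 2*log(y).


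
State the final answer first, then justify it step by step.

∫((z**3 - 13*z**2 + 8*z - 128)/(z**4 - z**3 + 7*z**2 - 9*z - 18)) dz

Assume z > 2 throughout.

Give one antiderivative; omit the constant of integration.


The answer is -4*log(z - 2) + 5*log(z + 1) + atan(z/3)/3.
Step 1. Decompose ∫((z**3 - 13*z**2 + 8*z - 128)/(z**4 - z**3 + 7*z**2 - 9*z - 18)) dz by partial fractions, (z**3 - 13*z**2 + 8*z - 128)/(z**4 - z**3 + 7*z**2 - 9*z - 18) = 1/(z**2 + 9) + 5/(z + 1) - 4/(z - 2): now ∫(-4/(z - 2)) dz + ∫(5/(z + 1)) dz + ∫(1/(z**2 + 9)) dz.
Step 2. Evaluate the standard form [assuming z > 2]: now -4*log(z - 2) + ∫(5/(z + 1)) dz + ∫(1/(z**2 + 9)) dz.
Step 3. Evaluate the standard form [assuming z > -1]: now -4*log(z - 2) + 5*log(z + 1) + ∫(1/(z**2 + 9)) dz.
Step 4. Evaluate the standard form: now -4*log(z - 2) + 5*log(z + 1) + atan(z/3)/3.
Answer: -4*log(z - 2) + 5*log(z + 1) + atan(z/3)/3.


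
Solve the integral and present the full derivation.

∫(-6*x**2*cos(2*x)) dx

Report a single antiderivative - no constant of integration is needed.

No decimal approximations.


Step 1. Integrate ∫(-6*x**2*cos(2*x)) dx by parts with u = x**2, dv = (-6*cos(2*x)) dx, so v = -3*sin(2*x): now -3*x**2*sin(2*x) + ∫(6*x*sin(2*x)) dx.
Step 2. Integrate ∫(6*x*sin(2*x)) dx by parts with u = x, dv = (6*sin(2*x)) dx, so v = -3*cos(2*x): now -3*x**2*sin(2*x) - 3*x*cos(2*x) + ∫(3*cos(2*x)) dx.
Step 3. Evaluate the standard form: now -3*x**2*sin(2*x) - 3*x*cos(2*x) + 3*sin(2*x)/2.
Answer: -3*x**2*sin(2*x) - 3*x*cos(2*x) + 3*sin(2*x)/2.


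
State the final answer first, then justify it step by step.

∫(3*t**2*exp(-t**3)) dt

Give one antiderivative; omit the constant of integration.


The answer is -exp(-t**3).
Step 1. Substitute u = t**3, turning ∫(3*t**2*exp(-t**3)) dt into ∫(exp(-u)) du: now ∫(exp(-u)) du.
Step 2. Evaluate the standard form: now -exp(-u).
Step 3. Substitute back u = t**3: now -exp(-t**3).
Answer: -exp(-t**3).


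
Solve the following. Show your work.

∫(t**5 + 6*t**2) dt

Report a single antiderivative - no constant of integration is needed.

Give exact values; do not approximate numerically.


Step 1. Rewrite: now ∫(6*t**2) dt + ∫(t**5) dt.
Step 2. Evaluate the standard form: now t**6/6 + ∫(6*t**2) dt.
Step 3. Evaluate the standard form: now t**6/6 + 2*t**3.
Answer: t**6/6 + 2*t**3.


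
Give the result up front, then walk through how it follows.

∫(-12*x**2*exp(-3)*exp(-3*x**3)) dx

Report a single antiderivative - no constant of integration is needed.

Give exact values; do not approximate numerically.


The answer is 4*exp(-3*x**3 - 3)/3.
Step 1. Substitute u = x**3 + 1, turning ∫(-12*x**2*exp(-3)*exp(-3*x**3)) dx into ∫(-4*exp(-3*u)) du: now ∫(-4*exp(-3*u)) du.
Step 2. Evaluate the standard form: now 4*exp(-3*u)/3.
Step 3. Substitute back u = x**3 + 1: now 4*exp(-3*x**3 - 3)/3.
Answer: 4*exp(-3*x**3 - 3)/3.


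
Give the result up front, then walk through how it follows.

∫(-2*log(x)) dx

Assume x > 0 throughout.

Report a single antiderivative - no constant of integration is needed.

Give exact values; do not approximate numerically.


The answer is -2*x*log(x) + 2*x.
Step 1. Integrate ∫(-2*log(x)) dx by parts with u = log(x), dv = (-2) dx, so v = -2*x [assuming x > 0]: now -2*x*log(x) + ∫(2) dx.
Step 2. Evaluate the standard form: now -2*x*log(x) + 2*x.
Answer: -2*x*log(x) + 2*x.


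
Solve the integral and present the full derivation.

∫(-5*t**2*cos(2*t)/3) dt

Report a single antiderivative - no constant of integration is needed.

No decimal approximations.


Step 1. Integrate ∫(-5*t**2*cos(2*t)/3) dt by parts with u = t**2, dv = (-5*cos(2*t)/3) dt, so v = -5*sin(2*t)/6: now -5*t**2*sin(2*t)/6 + ∫(5*t*sin(2*t)/3) dt.
Step 2. Integrate ∫(5*t*sin(2*t)/3) dt by parts with u = t, dv = (5*sin(2*t)/3) dt, so v = -5*cos(2*t)/6: now -5*t**2*sin(2*t)/6 - 5*t*cos(2*t)/6 + ∫(5*cos(2*t)/6) dt.
Step 3. Evaluate the standard form: now -5*t**2*sin(2*t)/6 - 5*t*cos(2*t)/6 + 5*sin(2*t)/12.
Answer: -5*t**2*sin(2*t)/6 - 5*t*cos(2*t)/6 + 5*sin(2*t)/12.


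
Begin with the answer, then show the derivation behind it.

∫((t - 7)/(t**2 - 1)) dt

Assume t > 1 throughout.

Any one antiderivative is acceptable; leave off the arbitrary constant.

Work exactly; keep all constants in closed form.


The answer is -3*log(t - 1) + 4*log(t + 1).
Step 1. Decompose ∫((t - 7)/(t**2 - 1)) dt by partial fractions, (t - 7)/(t**2 - 1) = 4/(t + 1) - 3/(t - 1): now ∫(-3/(t - 1)) dt + ∫(4/(t + 1)) dt.
Step 2. Evaluate the standard form [assuming t > 1]: now -3*log(t - 1) + ∫(4/(t + 1)) dt.
Step 3. Evaluate the standard form [assuming t > -1]: now -3*log(t - 1) + 4*log(t + 1).
Answer: -3*log(t - 1) + 4*log(t + 1).


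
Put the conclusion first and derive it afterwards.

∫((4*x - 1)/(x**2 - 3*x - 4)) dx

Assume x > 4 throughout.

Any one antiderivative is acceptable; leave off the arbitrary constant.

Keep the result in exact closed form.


The answer is 3*log(x - 4) + log(x + 1).
Step 1. Decompose ∫((4*x - 1)/(x**2 - 3*x - 4)) dx by partial fractions, (4*x - 1)/(x**2 - 3*x - 4) = 1/(x + 1) + 3/(x - 4): now ∫(3/(x - 4)) dx + ∫(1/(x + 1)) dx.
Step 2. Evaluate the standard form [assuming x > 4]: now 3*log(x - 4) + ∫(1/(x + 1)) dx.
Step 3. Evaluate the standard form [assuming x > -1]: now 3*log(x - 4) + log(x + 1).
Answer: 3*log(x - 4) + log(x + 1).


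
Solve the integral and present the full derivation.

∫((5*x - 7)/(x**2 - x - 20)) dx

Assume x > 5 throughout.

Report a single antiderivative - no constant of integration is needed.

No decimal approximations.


Step 1. Decompose ∫((5*x - 7)/(x**2 - x - 20)) dx by partial fractions, (5*x - 7)/(x**2 - x - 20) = 3/(x + 4) + 2/(x - 5): now ∫(2/(x - 5)) dx + ∫(3/(x + 4)) dx.
Step 2. Evaluate the standard form [assuming x > -4]: now 3*log(x + 4) + ∫(2/(x - 5)) dx.
Step 3. Evaluate the standard form [assuming x > 5]: now 2*log(x - 5) + 3*log(x + 4).
Answer: 2*log(x - 5) + 3*log(x + 4).


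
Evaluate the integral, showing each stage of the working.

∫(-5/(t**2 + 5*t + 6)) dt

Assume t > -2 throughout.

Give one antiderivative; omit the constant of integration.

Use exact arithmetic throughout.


Step 1. Decompose ∫(-5/(t**2 + 5*t + 6)) dt by partial fractions, -5/(t**2 + 5*t + 6) = 5/(t + 3) - 5/(t + 2): now ∫(-5/(t + 2)) dt + ∫(5/(t + 3)) dt.
Step 2. Evaluate the standard form [assuming t > -2]: now -5*log(t + 2) + ∫(5/(t + 3)) dt.
Step 3. Evaluate the standard form [assuming t > -3]: now -5*log(t + 2) + 5*log(t + 3).
Answer: -5*log(t + 2) + 5*log(t + 3).


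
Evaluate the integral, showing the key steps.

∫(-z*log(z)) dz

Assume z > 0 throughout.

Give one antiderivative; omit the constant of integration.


Step 1. Integrate ∫(-z*log(z)) dz by parts with u = log(z), dv = (-z) dz, so v = -z**2/2 [assuming z > 0]: now -z**2*log(z)/2 + ∫(z/2) dz.
Step 2. Evaluate the standard form: now -z**2*log(z)/2 + z**2/4.
Answer: -z**2*log(z)/2 + z**2/4.


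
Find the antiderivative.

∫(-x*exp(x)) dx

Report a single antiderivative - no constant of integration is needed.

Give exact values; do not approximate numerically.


Answer: -x*exp(x) + exp(x).


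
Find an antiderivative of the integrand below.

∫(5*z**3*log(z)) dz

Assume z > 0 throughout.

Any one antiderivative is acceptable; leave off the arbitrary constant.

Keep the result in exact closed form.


Answer: 5*z**4*log(z)/4 - 5*z**4/16.


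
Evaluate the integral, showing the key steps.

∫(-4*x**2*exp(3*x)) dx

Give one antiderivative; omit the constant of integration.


Step 1. Integrate ∫(-4*x**2*exp(3*x)) dx by parts with u = x**2, dv = (-4*exp(3*x)) dx, so v = -4*exp(3*x)/3: now -4*x**2*exp(3*x)/3 + ∫(8*x*exp(3*x)/3) dx.
Step 2. Integrate ∫(8*x*exp(3*x)/3) dx by parts with u = x, dv = (8*exp(3*x)/3) dx, so v = 8*exp(3*x)/9: now -4*x**2*exp(3*x)/3 + 8*x*exp(3*x)/9 + ∫(-8*exp(3*x)/9) dx.
Step 3. Evaluate the standard form: now -4*x**2*exp(3*x)/3 + 8*x*exp(3*x)/9 - 8*exp(3*x)/27.
Answer: -4*x**2*exp(3*x)/3 + 8*x*exp(3*x)/9 - 8*exp(3*x)/27.


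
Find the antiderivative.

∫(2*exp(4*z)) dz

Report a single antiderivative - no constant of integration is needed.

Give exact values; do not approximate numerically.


Answer: exp(4*z)/2.


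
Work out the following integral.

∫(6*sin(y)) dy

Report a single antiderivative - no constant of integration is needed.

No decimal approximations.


Answer: -6*cos(y).


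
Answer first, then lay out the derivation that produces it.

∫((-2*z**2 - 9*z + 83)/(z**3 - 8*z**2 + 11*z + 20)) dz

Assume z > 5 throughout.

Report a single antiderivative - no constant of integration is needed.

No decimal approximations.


The answer is -2*log(z - 5) - 3*log(z - 4) + 3*log(z + 1).
Step 1. Decompose ∫((-2*z**2 - 9*z + 83)/(z**3 - 8*z**2 + 11*z + 20)) dz by partial fractions, (-2*z**2 - 9*z + 83)/(z**3 - 8*z**2 + 11*z + 20) = 3/(z + 1) - 3/(z - 4) - 2/(z - 5): now ∫(-2/(z - 5)) dz + ∫(-3/(z - 4)) dz + ∫(3/(z + 1)) dz.
Step 2. Evaluate the standard form [assuming z > 5]: now -2*log(z - 5) + ∫(-3/(z - 4)) dz + ∫(3/(z + 1)) dz.
Step 3. Evaluate the standard form [assuming z > 4]: now -2*log(z - 5) - 3*log(z - 4) + ∫(3/(z + 1)) dz.
Step 4. Evaluate the standard form [assuming z > -1]: now -2*log(z - 5) - 3*log(z - 4) + 3*log(z + 1).
Answer: -2*log(z - 5) - 3*log(z - 4) + 3*log(z + 1).


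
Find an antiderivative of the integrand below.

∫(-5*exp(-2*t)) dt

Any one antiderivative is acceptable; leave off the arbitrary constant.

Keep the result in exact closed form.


Answer: 5*exp(-2*t)/2.


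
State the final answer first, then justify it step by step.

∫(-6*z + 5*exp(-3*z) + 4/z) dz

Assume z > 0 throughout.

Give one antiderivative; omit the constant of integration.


The answer is -3*z**2 + 4*log(z) - 5*exp(-3*z)/3.
Step 1. Rewrite: now ∫(4/z) dz + ∫(-6*z) dz + ∫(5*exp(-3*z)) dz.
Step 2. Evaluate the standard form: now -3*z**2 + ∫(4/z) dz + ∫(5*exp(-3*z)) dz.
Step 3. Evaluate the standard form [assuming z > 0]: now -3*z**2 + 4*log(z) + ∫(5*exp(-3*z)) dz.
Step 4. Evaluate the standard form: now -3*z**2 + 4*log(z) - 5*exp(-3*z)/3.
Answer: -3*z**2 + 4*log(z) - 5*exp(-3*z)/3.


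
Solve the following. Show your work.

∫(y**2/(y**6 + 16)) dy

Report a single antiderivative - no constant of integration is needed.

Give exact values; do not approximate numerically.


Step 1. Substitute u = y**3, turning ∫(y**2/(y**6 + 16)) dy into ∫(1/(3*(u**2 + 16))) du: now ∫(1/(3*(u**2 + 16))) du.
Step 2. Evaluate the standard form: now atan(u/4)/12.
Step 3. Substitute back u = y**3: now atan(y**3/4)/12.
Answer: atan(y**3/4)/12.


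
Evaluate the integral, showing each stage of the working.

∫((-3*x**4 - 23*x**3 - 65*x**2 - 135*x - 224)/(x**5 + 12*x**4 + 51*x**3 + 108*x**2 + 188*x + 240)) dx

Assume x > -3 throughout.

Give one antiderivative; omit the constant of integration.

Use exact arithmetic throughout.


Step 1. Decompose ∫((-3*x**4 - 23*x**3 - 65*x**2 - 135*x - 224)/(x**5 + 12*x**4 + 51*x**3 + 108*x**2 + 188*x + 240)) dx by partial fractions, (-3*x**4 - 23*x**3 - 65*x**2 - 135*x - 224)/(x**5 + 12*x**4 + 51*x**3 + 108*x**2 + 188*x + 240) = -1/(x**2 + 4) - 3/(x + 5) + 1/(x + 4) - 1/(x + 3): now ∫(-1/(x + 3)) dx + ∫(1/(x + 4)) dx + ∫(-3/(x + 5)) dx + ∫(-1/(x**2 + 4)) dx.
Step 2. Evaluate the standard form [assuming x > -3]: now -log(x + 3) + ∫(1/(x + 4)) dx + ∫(-3/(x + 5)) dx + ∫(-1/(x**2 + 4)) dx.
Step 3. Evaluate the standard form [assuming x > -5]: now -log(x + 3) - 3*log(x + 5) + ∫(1/(x + 4)) dx + ∫(-1/(x**2 + 4)) dx.
Step 4. Evaluate the standard form [assuming x > -4]: now -log(x + 3) + log(x + 4) - 3*log(x + 5) + ∫(-1/(x**2 + 4)) dx.
Step 5. Evaluate the standard form: now -log(x + 3) + log(x + 4) - 3*log(x + 5) - atan(x/2)/2.
Answer: -log(x + 3) + log(x + 4) - 3*log(x + 5) - atan(x/2)/2.


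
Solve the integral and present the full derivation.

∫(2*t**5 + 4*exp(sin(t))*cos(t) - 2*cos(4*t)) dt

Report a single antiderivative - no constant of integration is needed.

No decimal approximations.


Step 1. Rewrite: now ∫(2*t**5) dt + ∫(4*exp(sin(t))*cos(t)) dt + ∫(-2*cos(4*t)) dt.
Step 2. Substitute u = sin(t), turning ∫(4*exp(sin(t))*cos(t)) dt into ∫(4*exp(u)) du: now ∫(2*t**5) dt + ∫(4*exp(u)) du + ∫(-2*cos(4*t)) dt.
Step 3. Evaluate the standard form: now 4*exp(u) + ∫(2*t**5) dt + ∫(-2*cos(4*t)) dt.
Step 4. Substitute back u = sin(t): now 4*exp(sin(t)) + ∫(2*t**5) dt + ∫(-2*cos(4*t)) dt.
Step 5. Evaluate the standard form: now t**6/3 + 4*exp(sin(t)) + ∫(-2*cos(4*t)) dt.
Step 6. Evaluate the standard form: now t**6/3 + 4*exp(sin(t)) - sin(4*t)/2.
Answer: t**6/3 + 4*exp(sin(t)) - sin(4*t)/2.


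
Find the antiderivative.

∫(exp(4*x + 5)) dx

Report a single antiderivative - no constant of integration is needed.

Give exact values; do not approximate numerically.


Answer: exp(4*x + 5)/4.


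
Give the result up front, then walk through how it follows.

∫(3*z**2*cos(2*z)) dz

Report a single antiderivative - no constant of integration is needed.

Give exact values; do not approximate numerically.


The answer is 3*z**2*sin(2*z)/2 + 3*z*cos(2*z)/2 - 3*sin(2*z)/4.
Step 1. Integrate ∫(3*z**2*cos(2*z)) dz by parts with u = z**2, dv = (3*cos(2*z)) dz, so v = 3*sin(2*z)/2: now 3*z**2*sin(2*z)/2 + ∫(-3*z*sin(2*z)) dz.
Step 2. Integrate ∫(-3*z*sin(2*z)) dz by parts with u = z, dv = (-3*sin(2*z)) dz, so v = 3*cos(2*z)/2: now 3*z**2*sin(2*z)/2 + 3*z*cos(2*z)/2 + ∫(-3*cos(2*z)/2) dz.
Step 3. Evaluate the standard form: now 3*z**2*sin(2*z)/2 + 3*z*cos(2*z)/2 - 3*sin(2*z)/4.
Answer: 3*z**2*sin(2*z)/2 + 3*z*cos(2*z)/2 - 3*sin(2*z)/4.


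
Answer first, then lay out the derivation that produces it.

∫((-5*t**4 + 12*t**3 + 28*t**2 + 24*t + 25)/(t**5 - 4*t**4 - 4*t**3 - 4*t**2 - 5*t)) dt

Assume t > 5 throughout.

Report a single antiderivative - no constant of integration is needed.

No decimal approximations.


The answer is -5*log(t) - log(t - 5) + log(t + 1) - 2*atan(t).
Step 1. Decompose ∫((-5*t**4 + 12*t**3 + 28*t**2 + 24*t + 25)/(t**5 - 4*t**4 - 4*t**3 - 4*t**2 - 5*t)) dt by partial fractions, (-5*t**4 + 12*t**3 + 28*t**2 + 24*t + 25)/(t**5 - 4*t**4 - 4*t**3 - 4*t**2 - 5*t) = -2/(t**2 + 1) + 1/(t + 1) - 1/(t - 5) - 5/t: now ∫(-5/t) dt + ∫(-1/(t - 5)) dt + ∫(1/(t + 1)) dt + ∫(-2/(t**2 + 1)) dt.
Step 2. Evaluate the standard form [assuming t > -1]: now log(t + 1) + ∫(-5/t) dt + ∫(-1/(t - 5)) dt + ∫(-2/(t**2 + 1)) dt.
Step 3. Evaluate the standard form [assuming t > 5]: now -log(t - 5) + log(t + 1) + ∫(-5/t) dt + ∫(-2/(t**2 + 1)) dt.
Step 4. Evaluate the standard form [assuming t > 0]: now -5*log(t) - log(t - 5) + log(t + 1) + ∫(-2/(t**2 + 1)) dt.
Step 5. Evaluate the standard form: now -5*log(t) - log(t - 5) + log(t + 1) - 2*atan(t).
Answer: -5*log(t) - log(t - 5) + log(t + 1) - 2*atan(t).
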